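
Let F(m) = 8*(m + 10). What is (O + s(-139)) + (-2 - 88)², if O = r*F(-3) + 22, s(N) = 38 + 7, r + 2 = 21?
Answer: 9231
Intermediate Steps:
r = 19 (r = -2 + 21 = 19)
s(N) = 45
F(m) = 80 + 8*m (F(m) = 8*(10 + m) = 80 + 8*m)
O = 1086 (O = 19*(80 + 8*(-3)) + 22 = 19*(80 - 24) + 22 = 19*56 + 22 = 1064 + 22 = 1086)
(O + s(-139)) + (-2 - 88)² = (1086 + 45) + (-2 - 88)² = 1131 + (-90)² = 1131 + 8100 = 9231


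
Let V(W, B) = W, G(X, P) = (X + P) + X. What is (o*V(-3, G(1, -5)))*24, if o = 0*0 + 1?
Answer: -72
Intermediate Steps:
G(X, P) = P + 2*X (G(X, P) = (P + X) + X = P + 2*X)
o = 1 (o = 0 + 1 = 1)
(o*V(-3, G(1, -5)))*24 = (1*(-3))*24 = -3*24 = -72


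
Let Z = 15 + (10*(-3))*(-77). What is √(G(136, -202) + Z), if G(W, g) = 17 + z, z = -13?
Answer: √2329 ≈ 48.260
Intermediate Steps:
Z = 2325 (Z = 15 - 30*(-77) = 15 + 2310 = 2325)
G(W, g) = 4 (G(W, g) = 17 - 13 = 4)
√(G(136, -202) + Z) = √(4 + 2325) = √2329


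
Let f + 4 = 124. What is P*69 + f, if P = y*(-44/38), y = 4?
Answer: -3792/19 ≈ -199.58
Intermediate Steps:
f = 120 (f = -4 + 124 = 120)
P = -88/19 (P = 4*(-44/38) = 4*(-44*1/38) = 4*(-22/19) = -88/19 ≈ -4.6316)
P*69 + f = -88/19*69 + 120 = -6072/19 + 120 = -3792/19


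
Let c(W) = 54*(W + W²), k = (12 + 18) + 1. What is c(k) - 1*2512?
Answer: 51056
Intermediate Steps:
k = 31 (k = 30 + 1 = 31)
c(W) = 54*W + 54*W²
c(k) - 1*2512 = 54*31*(1 + 31) - 1*2512 = 54*31*32 - 2512 = 53568 - 2512 = 51056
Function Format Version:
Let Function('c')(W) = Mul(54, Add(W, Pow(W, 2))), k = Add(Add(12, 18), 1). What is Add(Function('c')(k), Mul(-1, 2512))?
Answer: 51056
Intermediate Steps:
k = 31 (k = Add(30, 1) = 31)
Function('c')(W) = Add(Mul(54, W), Mul(54, Pow(W, 2)))
Add(Function('c')(k), Mul(-1, 2512)) = Add(Mul(54, 31, Add(1, 31)), Mul(-1, 2512)) = Add(Mul(54, 31, 32), -2512) = Add(53568, -2512) = 51056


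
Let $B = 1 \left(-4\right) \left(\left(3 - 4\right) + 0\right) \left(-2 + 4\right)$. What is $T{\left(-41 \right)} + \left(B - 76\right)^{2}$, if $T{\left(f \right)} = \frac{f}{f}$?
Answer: $4625$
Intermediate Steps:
$B = 8$ ($B = - 4 \left(-1 + 0\right) 2 = - 4 \left(\left(-1\right) 2\right) = \left(-4\right) \left(-2\right) = 8$)
$T{\left(f \right)} = 1$
$T{\left(-41 \right)} + \left(B - 76\right)^{2} = 1 + \left(8 - 76\right)^{2} = 1 + \left(-68\right)^{2} = 1 + 4624 = 4625$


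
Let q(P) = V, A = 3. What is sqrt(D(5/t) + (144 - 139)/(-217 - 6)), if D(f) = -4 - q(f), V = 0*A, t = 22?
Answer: I*sqrt(200031)/223 ≈ 2.0056*I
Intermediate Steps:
V = 0 (V = 0*3 = 0)
q(P) = 0
D(f) = -4 (D(f) = -4 - 1*0 = -4 + 0 = -4)
sqrt(D(5/t) + (144 - 139)/(-217 - 6)) = sqrt(-4 + (144 - 139)/(-217 - 6)) = sqrt(-4 + 5/(-223)) = sqrt(-4 + 5*(-1/223)) = sqrt(-4 - 5/223) = sqrt(-897/223) = I*sqrt(200031)/223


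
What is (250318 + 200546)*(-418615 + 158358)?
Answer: -117340512048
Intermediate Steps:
(250318 + 200546)*(-418615 + 158358) = 450864*(-260257) = -117340512048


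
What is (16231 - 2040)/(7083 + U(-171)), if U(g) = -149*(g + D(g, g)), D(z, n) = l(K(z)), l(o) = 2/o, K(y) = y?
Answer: 2426661/5568400 ≈ 0.43579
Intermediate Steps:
D(z, n) = 2/z
U(g) = -298/g - 149*g (U(g) = -149*(g + 2/g) = -298/g - 149*g)
(16231 - 2040)/(7083 + U(-171)) = (16231 - 2040)/(7083 + (-298/(-171) - 149*(-171))) = 14191/(7083 + (-298*(-1/171) + 25479)) = 14191/(7083 + (298/171 + 25479)) = 14191/(7083 + 4357207/171) = 14191/(5568400/171) = 14191*(171/5568400) = 2426661/5568400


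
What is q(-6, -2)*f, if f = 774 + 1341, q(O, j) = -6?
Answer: -12690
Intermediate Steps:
f = 2115
q(-6, -2)*f = -6*2115 = -12690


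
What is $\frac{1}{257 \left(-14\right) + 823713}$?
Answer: $\frac{1}{820115} \approx 1.2193 \cdot 10^{-6}$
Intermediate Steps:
$\frac{1}{257 \left(-14\right) + 823713} = \frac{1}{-3598 + 823713} = \frac{1}{820115}$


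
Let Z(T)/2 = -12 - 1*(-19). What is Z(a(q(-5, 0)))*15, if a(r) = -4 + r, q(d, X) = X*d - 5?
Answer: 210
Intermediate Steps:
q(d, X) = -5 + X*d
Z(T) = 14 (Z(T) = 2*(-12 - 1*(-19)) = 2*(-12 + 19) = 2*7 = 14)
Z(a(q(-5, 0)))*15 = 14*15 = 210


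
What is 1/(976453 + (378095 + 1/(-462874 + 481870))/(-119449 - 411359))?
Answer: 10083228768/9845791797907283 ≈ 1.0241e-6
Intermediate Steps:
1/(976453 + (378095 + 1/(-462874 + 481870))/(-119449 - 411359)) = 1/(976453 + (378095 + 1/18996)/(-530808)) = 1/(976453 + (378095 + 1/18996)*(-1/530808)) = 1/(976453 + (7182292621/18996)*(-1/530808)) = 1/(976453 - 7182292621/10083228768) = 1/(9845791797907283/10083228768) = 10083228768/9845791797907283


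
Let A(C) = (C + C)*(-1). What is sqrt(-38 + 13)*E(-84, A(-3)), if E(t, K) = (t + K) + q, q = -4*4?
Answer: -470*I ≈ -470.0*I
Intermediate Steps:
A(C) = -2*C (A(C) = (2*C)*(-1) = -2*C)
q = -16
E(t, K) = -16 + K + t (E(t, K) = (t + K) - 16 = (K + t) - 16 = -16 + K + t)
sqrt(-38 + 13)*E(-84, A(-3)) = sqrt(-38 + 13)*(-16 - 2*(-3) - 84) = sqrt(-25)*(-16 + 6 - 84) = (5*I)*(-94) = -470*I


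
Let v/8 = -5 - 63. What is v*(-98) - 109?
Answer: 53203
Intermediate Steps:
v = -544 (v = 8*(-5 - 63) = 8*(-68) = -544)
v*(-98) - 109 = -544*(-98) - 109 = 53312 - 109 = 53203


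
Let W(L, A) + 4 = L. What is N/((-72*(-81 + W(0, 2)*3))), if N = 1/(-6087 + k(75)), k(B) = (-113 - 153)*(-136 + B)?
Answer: 1/67890744 ≈ 1.4730e-8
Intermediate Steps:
W(L, A) = -4 + L
k(B) = 36176 - 266*B (k(B) = -266*(-136 + B) = 36176 - 266*B)
N = 1/10139 (N = 1/(-6087 + (36176 - 266*75)) = 1/(-6087 + (36176 - 19950)) = 1/(-6087 + 16226) = 1/10139 ≈ 9.8629e-5)
N/((-72*(-81 + W(0, 2)*3))) = 1/(10139*((-72*(-81 + (-4 + 0)*3)))) = 1/(10139*((-72*(-81 - 4*3)))) = 1/(10139*((-72*(-81 - 12)))) = 1/(10139*((-72*(-93)))) = (1/10139)/6696 = (1/10139)*(1/6696) = 1/67890744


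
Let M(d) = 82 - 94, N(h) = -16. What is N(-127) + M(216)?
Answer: -28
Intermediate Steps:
M(d) = -12
N(-127) + M(216) = -16 - 12 = -28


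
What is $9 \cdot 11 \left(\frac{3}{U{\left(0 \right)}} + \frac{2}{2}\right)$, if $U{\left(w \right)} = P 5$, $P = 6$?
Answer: $\frac{1089}{10} \approx 108.9$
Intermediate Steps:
$U{\left(w \right)} = 30$ ($U{\left(w \right)} = 6 \cdot 5 = 30$)
$9 \cdot 11 \left(\frac{3}{U{\left(0 \right)}} + \frac{2}{2}\right) = 9 \cdot 11 \left(\frac{3}{30} + \frac{2}{2}\right) = 99 \left(3 \cdot \frac{1}{30} + 2 \cdot \frac{1}{2}\right) = 99 \left(\frac{1}{10} + 1\right) = 99 \cdot \frac{11}{10} = \frac{1089}{10}$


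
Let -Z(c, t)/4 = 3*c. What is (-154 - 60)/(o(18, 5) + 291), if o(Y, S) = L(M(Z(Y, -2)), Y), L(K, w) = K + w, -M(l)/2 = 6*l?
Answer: -214/2901 ≈ -0.073768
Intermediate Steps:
Z(c, t) = -12*c
M(l) = -12*l
o(Y, S) = 145*Y (o(Y, S) = -(-144)*Y + Y = 144*Y + Y = 145*Y)
(-154 - 60)/(o(18, 5) + 291) = (-154 - 60)/(145*18 + 291) = -214/(2610 + 291) = -214/2901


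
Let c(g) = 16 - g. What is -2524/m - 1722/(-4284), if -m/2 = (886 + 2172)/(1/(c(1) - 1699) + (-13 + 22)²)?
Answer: 4442369081/131316636 ≈ 33.829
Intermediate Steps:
m = -10299344/136403 (m = -2*(886 + 2172)/(1/((16 - 1*1) - 1699) + (-13 + 22)²) = -6116/(1/((16 - 1) - 1699) + 9²) = -6116/(1/(15 - 1699) + 81) = -6116/(1/(-1684) + 81) = -6116/(-1/1684 + 81) = -6116/136403/1684 = -6116*1684/136403 = -2*5149672/136403 = -10299344/136403 ≈ -75.507)
-2524/m - 1722/(-4284) = -2524/(-10299344/136403) - 1722/(-4284) = -2524*(-136403/10299344) - 1722*(-1/4284) = 86070293/2574836 + 41/102 = 4442369081/131316636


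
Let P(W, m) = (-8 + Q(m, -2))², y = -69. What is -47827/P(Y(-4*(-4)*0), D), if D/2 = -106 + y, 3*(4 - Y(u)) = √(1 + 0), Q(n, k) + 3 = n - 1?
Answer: -47827/131044 ≈ -0.36497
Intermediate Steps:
Q(n, k) = -4 + n (Q(n, k) = -3 + (n - 1) = -3 + (-1 + n) = -4 + n)
Y(u) = 11/3 (Y(u) = 4 - √(1 + 0)/3 = 4 - √1/3 = 4 - ⅓*1 = 4 - ⅓ = 11/3)
D = -350 (D = 2*(-106 - 69) = 2*(-175) = -350)
P(W, m) = (-12 + m)² (P(W, m) = (-8 + (-4 + m))² = (-12 + m)²)
-47827/P(Y(-4*(-4)*0), D) = -47827/(-12 - 350)² = -47827/((-362)²) = -47827/131044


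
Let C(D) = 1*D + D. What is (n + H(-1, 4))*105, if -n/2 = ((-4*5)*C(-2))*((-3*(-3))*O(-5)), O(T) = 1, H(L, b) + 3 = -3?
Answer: -151830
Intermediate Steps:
C(D) = 2*D (C(D) = D + D = 2*D)
H(L, b) = -6 (H(L, b) = -3 - 3 = -6)
n = -1440 (n = -2*(-4*5)*(2*(-2))*-3*(-3)*1 = -2*(-20*(-4))*9*1 = -160*9 = -2*720 = -1440)
(n + H(-1, 4))*105 = (-1440 - 6)*105 = -1446*105 = -151830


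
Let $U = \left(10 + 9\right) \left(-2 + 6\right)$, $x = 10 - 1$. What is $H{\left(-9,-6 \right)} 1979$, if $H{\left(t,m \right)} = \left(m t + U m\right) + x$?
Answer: $-777747$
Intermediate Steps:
$x = 9$
$U = 76$ ($U = 19 \cdot 4 = 76$)
$H{\left(t,m \right)} = 9 + 76 m + m t$ ($H{\left(t,m \right)} = \left(m t + 76 m\right) + 9 = \left(76 m + m t\right) + 9 = 9 + 76 m + m t$)
$H{\left(-9,-6 \right)} 1979 = \left(9 + 76 \left(-6\right) - -54\right) 1979 = \left(9 - 456 + 54\right) 1979 = \left(-393\right) 1979 = -777747$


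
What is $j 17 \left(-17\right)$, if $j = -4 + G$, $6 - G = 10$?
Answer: $2312$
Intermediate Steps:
$G = -4$ ($G = 6 - 10 = -4$)
$j = -8$ ($j = -4 - 4 = -8$)
$j 17 \left(-17\right) = \left(-8\right) 17 \left(-17\right) = \left(-136\right) \left(-17\right) = 2312$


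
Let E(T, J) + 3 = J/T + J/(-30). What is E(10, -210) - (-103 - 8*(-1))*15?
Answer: 1408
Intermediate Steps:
E(T, J) = -3 - J/30 + J/T (E(T, J) = -3 + (J/T + J/(-30)) = -3 + (J/T + J*(-1/30)) = -3 + (J/T - J/30) = -3 + (-J/30 + J/T) = -3 - J/30 + J/T)
E(10, -210) - (-103 - 8*(-1))*15 = (-3 - 1/30*(-210) - 210/10) - (-103 - 8*(-1))*15 = (-3 + 7 - 210*⅒) - (-103 + 8)*15 = (-3 + 7 - 21) - (-95)*15 = -17 - 1*(-1425) = -17 + 1425 = 1408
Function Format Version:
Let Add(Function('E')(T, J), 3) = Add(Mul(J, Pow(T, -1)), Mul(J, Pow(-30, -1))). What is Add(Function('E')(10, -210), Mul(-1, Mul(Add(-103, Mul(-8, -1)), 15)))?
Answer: 1408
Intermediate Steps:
Function('E')(T, J) = Add(-3, Mul(Rational(-1, 30), J), Mul(J, Pow(T, -1))) (Function('E')(T, J) = Add(-3, Add(Mul(J, Pow(T, -1)), Mul(J, Pow(-30, -1)))) = Add(-3, Add(Mul(J, Pow(T, -1)), Mul(J, Rational(-1, 30)))) = Add(-3, Add(Mul(J, Pow(T, -1)), Mul(Rational(-1, 30), J))) = Add(-3, Add(Mul(Rational(-1, 30), J), Mul(J, Pow(T, -1)))) = Add(-3, Mul(Rational(-1, 30), J), Mul(J, Pow(T, -1))))
Add(Function('E')(10, -210), Mul(-1, Mul(Add(-103, Mul(-8, -1)), 15))) = Add(Add(-3, Mul(Rational(-1, 30), -210), Mul(-210, Pow(10, -1))), Mul(-1, Mul(Add(-103, Mul(-8, -1)), 15))) = Add(Add(-3, 7, Mul(-210, Rational(1, 10))), Mul(-1, Mul(Add(-103, 8), 15))) = Add(Add(-3, 7, -21), Mul(-1, Mul(-95, 15))) = Add(-17, Mul(-1, -1425)) = Add(-17, 1425) = 1408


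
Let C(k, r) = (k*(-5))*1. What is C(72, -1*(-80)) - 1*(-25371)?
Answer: 25011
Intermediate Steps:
C(k, r) = -5*k (C(k, r) = -5*k*1 = -5*k)
C(72, -1*(-80)) - 1*(-25371) = -5*72 - 1*(-25371) = -360 + 25371 = 25011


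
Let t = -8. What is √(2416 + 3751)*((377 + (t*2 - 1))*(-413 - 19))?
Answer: -155520*√6167 ≈ -1.2213e+7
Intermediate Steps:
√(2416 + 3751)*((377 + (t*2 - 1))*(-413 - 19)) = √(2416 + 3751)*((377 + (-8*2 - 1))*(-413 - 19)) = √6167*((377 + (-16 - 1))*(-432)) = √6167*((377 - 17)*(-432)) = √6167*(360*(-432)) = √6167*(-155520) = -155520*√6167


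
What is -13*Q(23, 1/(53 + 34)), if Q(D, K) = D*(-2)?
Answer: 598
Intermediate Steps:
Q(D, K) = -2*D
-13*Q(23, 1/(53 + 34)) = -(-26)*23 = -13*(-46) = 598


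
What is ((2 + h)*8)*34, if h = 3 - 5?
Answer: 0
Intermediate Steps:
h = -2
((2 + h)*8)*34 = ((2 - 2)*8)*34 = (0*8)*34 = 0*34 = 0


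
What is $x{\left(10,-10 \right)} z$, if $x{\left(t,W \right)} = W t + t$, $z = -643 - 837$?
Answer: $133200$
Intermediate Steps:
$z = -1480$
$x{\left(t,W \right)} = t + W t$
$x{\left(10,-10 \right)} z = 10 \left(1 - 10\right) \left(-1480\right) = 10 \left(-9\right) \left(-1480\right) = \left(-90\right) \left(-1480\right) = 133200$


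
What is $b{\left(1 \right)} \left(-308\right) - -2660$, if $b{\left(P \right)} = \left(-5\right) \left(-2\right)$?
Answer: $-420$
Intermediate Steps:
$b{\left(P \right)} = 10$
$b{\left(1 \right)} \left(-308\right) - -2660 = 10 \left(-308\right) - -2660 = -3080 + 2660 = -420$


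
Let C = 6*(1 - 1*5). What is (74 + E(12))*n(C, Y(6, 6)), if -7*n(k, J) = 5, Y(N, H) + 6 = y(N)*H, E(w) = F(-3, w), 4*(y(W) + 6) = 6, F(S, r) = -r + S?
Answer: -295/7 ≈ -42.143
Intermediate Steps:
F(S, r) = S - r
y(W) = -9/2 (y(W) = -6 + (1/4)*6 = -6 + 3/2 = -9/2)
E(w) = -3 - w
C = -24 (C = 6*(1 - 5) = 6*(-4) = -24)
Y(N, H) = -6 - 9*H/2
n(k, J) = -5/7 (n(k, J) = -1/7*5 = -5/7)
(74 + E(12))*n(C, Y(6, 6)) = (74 + (-3 - 1*12))*(-5/7) = (74 + (-3 - 12))*(-5/7) = (74 - 15)*(-5/7) = 59*(-5/7) = -295/7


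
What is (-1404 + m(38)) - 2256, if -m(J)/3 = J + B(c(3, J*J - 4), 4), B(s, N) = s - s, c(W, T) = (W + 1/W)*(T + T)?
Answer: -3774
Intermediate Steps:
c(W, T) = 2*T*(W + 1/W) (c(W, T) = (W + 1/W)*(2*T) = 2*T*(W + 1/W))
B(s, N) = 0
m(J) = -3*J (m(J) = -3*(J + 0) = -3*J)
(-1404 + m(38)) - 2256 = (-1404 - 3*38) - 2256 = (-1404 - 114) - 2256 = -1518 - 2256 = -3774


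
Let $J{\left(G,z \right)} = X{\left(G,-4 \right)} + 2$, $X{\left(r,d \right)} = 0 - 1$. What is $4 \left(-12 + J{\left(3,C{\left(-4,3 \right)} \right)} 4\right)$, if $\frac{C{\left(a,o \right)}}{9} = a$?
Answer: $-32$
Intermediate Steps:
$X{\left(r,d \right)} = -1$ ($X{\left(r,d \right)} = 0 - 1 = -1$)
$C{\left(a,o \right)} = 9 a$
$J{\left(G,z \right)} = 1$ ($J{\left(G,z \right)} = -1 + 2 = 1$)
$4 \left(-12 + J{\left(3,C{\left(-4,3 \right)} \right)} 4\right) = 4 \left(-12 + 1 \cdot 4\right) = 4 \left(-12 + 4\right) = 4 \left(-8\right) = -32$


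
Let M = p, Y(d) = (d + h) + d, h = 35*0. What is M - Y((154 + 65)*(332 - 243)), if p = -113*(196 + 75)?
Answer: -69605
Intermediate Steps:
h = 0
Y(d) = 2*d (Y(d) = (d + 0) + d = d + d = 2*d)
p = -30623 (p = -113*271 = -30623)
M = -30623
M - Y((154 + 65)*(332 - 243)) = -30623 - 2*(154 + 65)*(332 - 243) = -30623 - 2*219*89 = -30623 - 2*19491 = -30623 - 1*38982 = -30623 - 38982 = -69605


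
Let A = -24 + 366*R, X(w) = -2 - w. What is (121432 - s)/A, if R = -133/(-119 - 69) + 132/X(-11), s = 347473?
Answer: -21247854/526675 ≈ -40.343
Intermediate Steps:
R = 8671/564 (R = -133/(-119 - 69) + 132/(-2 - 1*(-11)) = -133/(-188) + 132/(-2 + 11) = -133*(-1/188) + 132/9 = 133/188 + 132*(1/9) = 133/188 + 44/3 = 8671/564 ≈ 15.374)
A = 526675/94 (A = -24 + 366*(8671/564) = -24 + 528931/94 = 526675/94 ≈ 5602.9)
(121432 - s)/A = (121432 - 1*347473)/(526675/94) = (121432 - 347473)*(94/526675) = -226041*94/526675 = -21247854/526675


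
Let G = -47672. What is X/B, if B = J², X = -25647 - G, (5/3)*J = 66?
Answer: 550625/39204 ≈ 14.045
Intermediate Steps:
J = 198/5 (J = (⅗)*66 = 198/5 ≈ 39.600)
X = 22025 (X = -25647 - 1*(-47672) = -25647 + 47672 = 22025)
B = 39204/25 (B = (198/5)² = 39204/25 ≈ 1568.2)
X/B = 22025/(39204/25) = 22025*(25/39204) = 550625/39204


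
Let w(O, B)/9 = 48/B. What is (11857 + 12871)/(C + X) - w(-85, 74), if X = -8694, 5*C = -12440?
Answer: -1665124/206867 ≈ -8.0493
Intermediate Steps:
C = -2488 (C = (⅕)*(-12440) = -2488)
w(O, B) = 432/B (w(O, B) = 9*(48/B) = 432/B)
(11857 + 12871)/(C + X) - w(-85, 74) = (11857 + 12871)/(-2488 - 8694) - 432/74 = 24728/(-11182) - 432/74 = 24728*(-1/11182) - 1*216/37 = -12364/5591 - 216/37 = -1665124/206867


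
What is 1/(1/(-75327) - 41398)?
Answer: -75327/3118387147 ≈ -2.4156e-5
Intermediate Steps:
1/(1/(-75327) - 41398) = 1/(-1/75327 - 41398) = 1/(-3118387147/75327) = -75327/3118387147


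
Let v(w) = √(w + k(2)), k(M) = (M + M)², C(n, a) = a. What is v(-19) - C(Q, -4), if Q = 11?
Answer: 4 + I*√3 ≈ 4.0 + 1.732*I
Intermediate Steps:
k(M) = 4*M² (k(M) = (2*M)² = 4*M²)
v(w) = √(16 + w) (v(w) = √(w + 4*2²) = √(w + 4*4) = √(w + 16) = √(16 + w))
v(-19) - C(Q, -4) = √(16 - 19) - 1*(-4) = √(-3) + 4 = I*√3 + 4 = 4 + I*√3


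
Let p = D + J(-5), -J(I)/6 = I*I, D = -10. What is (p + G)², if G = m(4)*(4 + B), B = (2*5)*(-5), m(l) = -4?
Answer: 576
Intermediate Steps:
J(I) = -6*I² (J(I) = -6*I*I = -6*I²)
B = -50 (B = 10*(-5) = -50)
G = 184 (G = -4*(4 - 50) = -4*(-46) = 184)
p = -160 (p = -10 - 6*(-5)² = -10 - 6*25 = -10 - 150 = -160)
(p + G)² = (-160 + 184)² = 24² = 576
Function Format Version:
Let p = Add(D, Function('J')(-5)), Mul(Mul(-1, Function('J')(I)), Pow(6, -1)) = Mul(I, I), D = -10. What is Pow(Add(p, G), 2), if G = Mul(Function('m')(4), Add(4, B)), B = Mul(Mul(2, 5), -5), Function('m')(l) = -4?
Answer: 576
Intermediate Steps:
Function('J')(I) = Mul(-6, Pow(I, 2)) (Function('J')(I) = Mul(-6, Mul(I, I)) = Mul(-6, Pow(I, 2)))
B = -50 (B = Mul(10, -5) = -50)
G = 184 (G = Mul(-4, Add(4, -50)) = Mul(-4, -46) = 184)
p = -160 (p = Add(-10, Mul(-6, Pow(-5, 2))) = Add(-10, Mul(-6, 25)) = Add(-10, -150) = -160)
Pow(Add(p, G), 2) = Pow(Add(-160, 184), 2) = Pow(24, 2) = 576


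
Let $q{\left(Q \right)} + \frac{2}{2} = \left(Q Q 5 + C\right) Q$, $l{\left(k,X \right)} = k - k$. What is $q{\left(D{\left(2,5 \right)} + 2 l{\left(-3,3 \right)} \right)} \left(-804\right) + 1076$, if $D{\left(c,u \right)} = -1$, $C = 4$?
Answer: $9116$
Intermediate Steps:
$l{\left(k,X \right)} = 0$
$q{\left(Q \right)} = -1 + Q \left(4 + 5 Q^{2}\right)$ ($q{\left(Q \right)} = -1 + \left(Q Q 5 + 4\right) Q = -1 + \left(Q^{2} \cdot 5 + 4\right) Q = -1 + \left(5 Q^{2} + 4\right) Q = -1 + \left(4 + 5 Q^{2}\right) Q = -1 + Q \left(4 + 5 Q^{2}\right)$)
$q{\left(D{\left(2,5 \right)} + 2 l{\left(-3,3 \right)} \right)} \left(-804\right) + 1076 = \left(-1 + 4 \left(-1 + 2 \cdot 0\right) + 5 \left(-1 + 2 \cdot 0\right)^{3}\right) \left(-804\right) + 1076 = \left(-1 + 4 \left(-1 + 0\right) + 5 \left(-1 + 0\right)^{3}\right) \left(-804\right) + 1076 = \left(-1 + 4 \left(-1\right) + 5 \left(-1\right)^{3}\right) \left(-804\right) + 1076 = \left(-1 - 4 + 5 \left(-1\right)\right) \left(-804\right) + 1076 = \left(-1 - 4 - 5\right) \left(-804\right) + 1076 = \left(-10\right) \left(-804\right) + 1076 = 8040 + 1076 = 9116$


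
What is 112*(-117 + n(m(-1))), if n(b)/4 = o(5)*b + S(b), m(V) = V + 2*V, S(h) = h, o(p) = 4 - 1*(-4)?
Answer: -25200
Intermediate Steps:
o(p) = 8 (o(p) = 4 + 4 = 8)
m(V) = 3*V
n(b) = 36*b (n(b) = 4*(8*b + b) = 4*(9*b) = 36*b)
112*(-117 + n(m(-1))) = 112*(-117 + 36*(3*(-1))) = 112*(-117 + 36*(-3)) = 112*(-117 - 108) = 112*(-225) = -25200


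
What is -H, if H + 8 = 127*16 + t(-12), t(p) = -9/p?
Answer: -8099/4 ≈ -2024.8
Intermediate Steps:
H = 8099/4 (H = -8 + (127*16 - 9/(-12)) = -8 + (2032 - 9*(-1/12)) = -8 + (2032 + 3/4) = -8 + 8131/4 = 8099/4 ≈ 2024.8)
-H = -1*8099/4 = -8099/4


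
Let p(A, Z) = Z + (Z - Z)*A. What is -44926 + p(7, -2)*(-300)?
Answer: -44326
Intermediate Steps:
p(A, Z) = Z (p(A, Z) = Z + 0*A = Z + 0 = Z)
-44926 + p(7, -2)*(-300) = -44926 - 2*(-300) = -44926 + 600 = -44326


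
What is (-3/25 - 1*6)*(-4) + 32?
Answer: 1412/25 ≈ 56.480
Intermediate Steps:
(-3/25 - 1*6)*(-4) + 32 = (-3*1/25 - 6)*(-4) + 32 = (-3/25 - 6)*(-4) + 32 = -153/25*(-4) + 32 = 612/25 + 32 = 1412/25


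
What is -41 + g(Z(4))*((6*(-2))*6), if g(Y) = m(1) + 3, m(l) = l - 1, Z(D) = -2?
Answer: -257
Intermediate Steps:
m(l) = -1 + l
g(Y) = 3 (g(Y) = (-1 + 1) + 3 = 0 + 3 = 3)
-41 + g(Z(4))*((6*(-2))*6) = -41 + 3*((6*(-2))*6) = -41 + 3*(-12*6) = -41 + 3*(-72) = -41 - 216 = -257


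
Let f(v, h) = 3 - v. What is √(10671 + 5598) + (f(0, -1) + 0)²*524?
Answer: 4716 + √16269 ≈ 4843.5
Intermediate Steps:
√(10671 + 5598) + (f(0, -1) + 0)²*524 = √(10671 + 5598) + ((3 - 1*0) + 0)²*524 = √16269 + ((3 + 0) + 0)²*524 = √16269 + (3 + 0)²*524 = √16269 + 3²*524 = √16269 + 9*524 = √16269 + 4716 = 4716 + √16269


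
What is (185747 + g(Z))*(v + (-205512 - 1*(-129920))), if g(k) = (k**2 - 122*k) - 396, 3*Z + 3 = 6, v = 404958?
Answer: 61008464180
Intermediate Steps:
Z = 1 (Z = -1 + (1/3)*6 = -1 + 2 = 1)
g(k) = -396 + k**2 - 122*k
(185747 + g(Z))*(v + (-205512 - 1*(-129920))) = (185747 + (-396 + 1**2 - 122*1))*(404958 + (-205512 - 1*(-129920))) = (185747 + (-396 + 1 - 122))*(404958 + (-205512 + 129920)) = (185747 - 517)*(404958 - 75592) = 185230*329366 = 61008464180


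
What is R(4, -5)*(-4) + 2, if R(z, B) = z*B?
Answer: 82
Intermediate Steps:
R(z, B) = B*z
R(4, -5)*(-4) + 2 = -5*4*(-4) + 2 = -20*(-4) + 2 = 80 + 2 = 82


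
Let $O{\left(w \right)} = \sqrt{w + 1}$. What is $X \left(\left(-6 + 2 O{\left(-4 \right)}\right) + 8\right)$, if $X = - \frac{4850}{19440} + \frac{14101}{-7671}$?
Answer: $- \frac{10377593}{2485404} - \frac{10377593 i \sqrt{3}}{2485404} \approx -4.1754 - 7.232 i$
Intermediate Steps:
$O{\left(w \right)} = \sqrt{1 + w}$
$X = - \frac{10377593}{4970808}$ ($X = \left(-4850\right) \frac{1}{19440} + 14101 \left(- \frac{1}{7671}\right) = - \frac{485}{1944} - \frac{14101}{7671} = - \frac{10377593}{4970808} \approx -2.0877$)
$X \left(\left(-6 + 2 O{\left(-4 \right)}\right) + 8\right) = - \frac{10377593 \left(\left(-6 + 2 \sqrt{1 - 4}\right) + 8\right)}{4970808} = - \frac{10377593 \left(\left(-6 + 2 \sqrt{-3}\right) + 8\right)}{4970808} = - \frac{10377593 \left(\left(-6 + 2 i \sqrt{3}\right) + 8\right)}{4970808} = - \frac{10377593 \left(2 + 2 i \sqrt{3}\right)}{4970808} = - \frac{10377593}{2485404} - \frac{10377593 i \sqrt{3}}{2485404}$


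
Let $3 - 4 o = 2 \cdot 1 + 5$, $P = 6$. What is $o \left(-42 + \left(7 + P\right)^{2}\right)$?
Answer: $-127$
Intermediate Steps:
$o = -1$ ($o = \frac{3}{4} - \frac{2 \cdot 1 + 5}{4} = \frac{3}{4} - \frac{2 + 5}{4} = \frac{3}{4} - \frac{7}{4} = -1$)
$o \left(-42 + \left(7 + P\right)^{2}\right) = - (-42 + \left(7 + 6\right)^{2}) = - (-42 + 13^{2}) = - (-42 + 169) = \left(-1\right) 127 = -127$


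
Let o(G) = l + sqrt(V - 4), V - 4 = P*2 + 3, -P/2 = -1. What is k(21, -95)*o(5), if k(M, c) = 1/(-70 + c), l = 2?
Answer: -2/165 - sqrt(7)/165 ≈ -0.028156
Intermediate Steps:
P = 2 (P = -2*(-1) = 2)
V = 11 (V = 4 + (2*2 + 3) = 4 + (4 + 3) = 4 + 7 = 11)
o(G) = 2 + sqrt(7) (o(G) = 2 + sqrt(11 - 4) = 2 + sqrt(7))
k(21, -95)*o(5) = (2 + sqrt(7))/(-70 - 95) = (2 + sqrt(7))/(-165) = -(2 + sqrt(7))/165 = -2/165 - sqrt(7)/165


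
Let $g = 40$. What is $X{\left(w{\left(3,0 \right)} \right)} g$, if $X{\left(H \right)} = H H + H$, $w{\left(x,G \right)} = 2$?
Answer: $240$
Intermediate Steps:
$X{\left(H \right)} = H + H^{2}$ ($X{\left(H \right)} = H^{2} + H = H + H^{2}$)
$X{\left(w{\left(3,0 \right)} \right)} g = 2 \left(1 + 2\right) 40 = 2 \cdot 3 \cdot 40 = 6 \cdot 40 = 240$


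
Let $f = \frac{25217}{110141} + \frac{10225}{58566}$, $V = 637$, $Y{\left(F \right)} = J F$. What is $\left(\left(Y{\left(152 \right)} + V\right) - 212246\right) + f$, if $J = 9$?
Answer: $- \frac{1356160711000699}{6450517806} \approx -2.1024 \cdot 10^{5}$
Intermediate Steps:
$Y{\left(F \right)} = 9 F$
$f = \frac{2603050547}{6450517806}$ ($f = 25217 \cdot \frac{1}{110141} + 10225 \cdot \frac{1}{58566} = \frac{25217}{110141} + \frac{10225}{58566} = \frac{2603050547}{6450517806} \approx 0.40354$)
$\left(\left(Y{\left(152 \right)} + V\right) - 212246\right) + f = \left(\left(9 \cdot 152 + 637\right) - 212246\right) + \frac{2603050547}{6450517806} = \left(\left(1368 + 637\right) - 212246\right) + \frac{2603050547}{6450517806} = \left(2005 - 212246\right) + \frac{2603050547}{6450517806} = -210241 + \frac{2603050547}{6450517806} = - \frac{1356160711000699}{6450517806}$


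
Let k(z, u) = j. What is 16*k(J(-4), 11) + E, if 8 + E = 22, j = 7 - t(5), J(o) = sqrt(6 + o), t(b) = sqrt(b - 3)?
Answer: 126 - 16*sqrt(2) ≈ 103.37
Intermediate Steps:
t(b) = sqrt(-3 + b)
j = 7 - sqrt(2) (j = 7 - sqrt(-3 + 5) = 7 - sqrt(2) ≈ 5.5858)
k(z, u) = 7 - sqrt(2)
E = 14 (E = -8 + 22 = 14)
16*k(J(-4), 11) + E = 16*(7 - sqrt(2)) + 14 = (112 - 16*sqrt(2)) + 14 = 126 - 16*sqrt(2)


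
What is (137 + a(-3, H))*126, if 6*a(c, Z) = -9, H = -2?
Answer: 17073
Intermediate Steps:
a(c, Z) = -3/2 (a(c, Z) = (⅙)*(-9) = -3/2)
(137 + a(-3, H))*126 = (137 - 3/2)*126 = (271/2)*126 = 17073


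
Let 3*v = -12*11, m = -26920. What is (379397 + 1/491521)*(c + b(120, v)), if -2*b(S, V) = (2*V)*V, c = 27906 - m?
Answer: 9863011445201820/491521 ≈ 2.0066e+10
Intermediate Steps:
c = 54826 (c = 27906 - 1*(-26920) = 27906 + 26920 = 54826)
v = -44 (v = (-12*11)/3 = (⅓)*(-132) = -44)
b(S, V) = -V² (b(S, V) = -2*V*V/2 = -V²)
(379397 + 1/491521)*(c + b(120, v)) = (379397 + 1/491521)*(54826 - 1*(-44)²) = (379397 + 1/491521)*(54826 - 1*1936) = 186481592838*(54826 - 1936)/491521 = (186481592838/491521)*52890 = 9863011445201820/491521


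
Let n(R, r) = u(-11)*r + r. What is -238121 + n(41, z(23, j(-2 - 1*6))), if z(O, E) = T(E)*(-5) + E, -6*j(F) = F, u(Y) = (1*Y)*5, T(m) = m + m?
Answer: -237473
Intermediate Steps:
T(m) = 2*m
u(Y) = 5*Y (u(Y) = Y*5 = 5*Y)
j(F) = -F/6
z(O, E) = -9*E (z(O, E) = (2*E)*(-5) + E = -10*E + E = -9*E)
n(R, r) = -54*r (n(R, r) = (5*(-11))*r + r = -55*r + r = -54*r)
-238121 + n(41, z(23, j(-2 - 1*6))) = -238121 - (-486)*(-(-2 - 1*6)/6) = -238121 - (-486)*(-(-2 - 6)/6) = -238121 - (-486)*(-⅙*(-8)) = -238121 - (-486)*4/3 = -238121 - 54*(-12) = -238121 + 648 = -237473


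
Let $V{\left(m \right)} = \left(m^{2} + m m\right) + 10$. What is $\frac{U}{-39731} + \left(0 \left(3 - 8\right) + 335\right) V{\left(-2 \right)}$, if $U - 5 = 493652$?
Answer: $\frac{239084273}{39731} \approx 6017.6$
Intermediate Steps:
$U = 493657$ ($U = 5 + 493652 = 493657$)
$V{\left(m \right)} = 10 + 2 m^{2}$ ($V{\left(m \right)} = \left(m^{2} + m^{2}\right) + 10 = 2 m^{2} + 10 = 10 + 2 m^{2}$)
$\frac{U}{-39731} + \left(0 \left(3 - 8\right) + 335\right) V{\left(-2 \right)} = \frac{493657}{-39731} + \left(0 \left(3 - 8\right) + 335\right) \left(10 + 2 \left(-2\right)^{2}\right) = 493657 \left(- \frac{1}{39731}\right) + \left(0 \left(-5\right) + 335\right) \left(10 + 2 \cdot 4\right) = - \frac{493657}{39731} + \left(0 + 335\right) \left(10 + 8\right) = - \frac{493657}{39731} + 335 \cdot 18 = - \frac{493657}{39731} + 6030 = \frac{239084273}{39731}$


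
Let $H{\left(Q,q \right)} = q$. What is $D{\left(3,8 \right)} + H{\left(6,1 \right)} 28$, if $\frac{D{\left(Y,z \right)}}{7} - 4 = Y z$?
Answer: $224$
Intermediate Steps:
$D{\left(Y,z \right)} = 28 + 7 Y z$
$D{\left(3,8 \right)} + H{\left(6,1 \right)} 28 = \left(28 + 7 \cdot 3 \cdot 8\right) + 1 \cdot 28 = \left(28 + 168\right) + 28 = 196 + 28 = 224$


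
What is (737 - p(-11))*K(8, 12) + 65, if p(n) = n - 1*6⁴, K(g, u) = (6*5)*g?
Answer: 490625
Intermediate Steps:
K(g, u) = 30*g
p(n) = -1296 + n (p(n) = n - 1*1296 = n - 1296 = -1296 + n)
(737 - p(-11))*K(8, 12) + 65 = (737 - (-1296 - 11))*(30*8) + 65 = (737 - 1*(-1307))*240 + 65 = (737 + 1307)*240 + 65 = 2044*240 + 65 = 490560 + 65 = 490625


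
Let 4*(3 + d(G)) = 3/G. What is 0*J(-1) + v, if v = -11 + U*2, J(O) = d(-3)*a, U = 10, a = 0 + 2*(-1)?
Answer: 9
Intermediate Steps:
a = -2 (a = 0 - 2 = -2)
d(G) = -3 + 3/(4*G) (d(G) = -3 + (3/G)/4 = -3 + 3/(4*G))
J(O) = 13/2 (J(O) = (-3 + (¾)/(-3))*(-2) = (-3 + (¾)*(-⅓))*(-2) = (-3 - ¼)*(-2) = -13/4*(-2) = 13/2)
v = 9 (v = -11 + 10*2 = -11 + 20 = 9)
0*J(-1) + v = 0*(13/2) + 9 = 0 + 9 = 9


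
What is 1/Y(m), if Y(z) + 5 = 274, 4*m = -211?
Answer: 1/269 ≈ 0.0037175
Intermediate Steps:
m = -211/4 (m = (1/4)*(-211) = -211/4 ≈ -52.750)
Y(z) = 269 (Y(z) = -5 + 274 = 269)
1/Y(m) = 1/269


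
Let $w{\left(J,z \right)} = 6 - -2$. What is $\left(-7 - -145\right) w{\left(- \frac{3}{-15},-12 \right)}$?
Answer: $1104$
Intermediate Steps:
$w{\left(J,z \right)} = 8$ ($w{\left(J,z \right)} = 6 + 2 = 8$)
$\left(-7 - -145\right) w{\left(- \frac{3}{-15},-12 \right)} = \left(-7 - -145\right) 8 = \left(-7 + 145\right) 8 = 138 \cdot 8 = 1104$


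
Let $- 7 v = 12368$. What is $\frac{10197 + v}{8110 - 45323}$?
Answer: $- \frac{59011}{260491} \approx -0.22654$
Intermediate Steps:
$v = - \frac{12368}{7}$ ($v = \left(- \frac{1}{7}\right) 12368 = - \frac{12368}{7} \approx -1766.9$)
$\frac{10197 + v}{8110 - 45323} = \frac{10197 - \frac{12368}{7}}{8110 - 45323} = \frac{59011}{7 \left(-37213\right)} = \frac{59011}{7} \left(- \frac{1}{37213}\right) = - \frac{59011}{260491}$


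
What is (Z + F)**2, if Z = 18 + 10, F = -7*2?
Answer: 196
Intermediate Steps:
F = -14
Z = 28
(Z + F)**2 = (28 - 14)**2 = 14**2 = 196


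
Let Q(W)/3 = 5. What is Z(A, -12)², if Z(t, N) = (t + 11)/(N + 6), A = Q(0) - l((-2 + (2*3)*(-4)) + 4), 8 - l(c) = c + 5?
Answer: 1/36 ≈ 0.027778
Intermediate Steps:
Q(W) = 15 (Q(W) = 3*5 = 15)
l(c) = 3 - c (l(c) = 8 - (c + 5) = 8 - (5 + c) = 8 + (-5 - c) = 3 - c)
A = -10 (A = 15 - (3 - ((-2 + (2*3)*(-4)) + 4)) = 15 - (3 - ((-2 + 6*(-4)) + 4)) = 15 - (3 - ((-2 - 24) + 4)) = 15 - (3 - (-26 + 4)) = 15 - (3 - 1*(-22)) = 15 - (3 + 22) = 15 - 1*25 = 15 - 25 = -10)
Z(t, N) = (11 + t)/(6 + N)
Z(A, -12)² = ((11 - 10)/(6 - 12))² = (1/(-6))² = (-⅙*1)² = (-⅙)² = 1/36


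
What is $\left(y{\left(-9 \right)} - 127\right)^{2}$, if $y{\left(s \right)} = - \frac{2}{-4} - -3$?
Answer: $\frac{61009}{4} \approx 15252.0$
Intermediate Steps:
$y{\left(s \right)} = \frac{7}{2}$ ($y{\left(s \right)} = \left(-2\right) \left(- \frac{1}{4}\right) + 3 = \frac{1}{2} + 3 = \frac{7}{2}$)
$\left(y{\left(-9 \right)} - 127\right)^{2} = \left(\frac{7}{2} - 127\right)^{2} = \left(- \frac{247}{2}\right)^{2} = \frac{61009}{4}$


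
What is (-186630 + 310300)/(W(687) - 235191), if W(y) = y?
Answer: -61835/117252 ≈ -0.52737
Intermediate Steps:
(-186630 + 310300)/(W(687) - 235191) = (-186630 + 310300)/(687 - 235191) = 123670/(-234504) = 123670*(-1/234504) = -61835/117252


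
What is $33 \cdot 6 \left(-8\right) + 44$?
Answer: $-1540$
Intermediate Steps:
$33 \cdot 6 \left(-8\right) + 44 = 33 \left(-48\right) + 44 = -1584 + 44 = -1540$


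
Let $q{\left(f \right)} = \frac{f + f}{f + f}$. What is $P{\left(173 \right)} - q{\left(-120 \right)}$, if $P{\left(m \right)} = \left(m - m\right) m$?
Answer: $-1$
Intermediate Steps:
$q{\left(f \right)} = 1$ ($q{\left(f \right)} = \frac{2 f}{2 f} = 2 f \frac{1}{2 f} = 1$)
$P{\left(m \right)} = 0$ ($P{\left(m \right)} = 0 m = 0$)
$P{\left(173 \right)} - q{\left(-120 \right)} = 0 - 1 = -1$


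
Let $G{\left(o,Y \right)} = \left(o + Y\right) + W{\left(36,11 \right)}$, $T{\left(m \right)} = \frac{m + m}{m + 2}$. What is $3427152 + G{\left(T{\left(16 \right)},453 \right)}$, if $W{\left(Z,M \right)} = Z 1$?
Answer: $\frac{30848785}{9} \approx 3.4276 \cdot 10^{6}$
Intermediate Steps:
$W{\left(Z,M \right)} = Z$
$T{\left(m \right)} = \frac{2 m}{2 + m}$
$G{\left(o,Y \right)} = 36 + Y + o$ ($G{\left(o,Y \right)} = \left(o + Y\right) + 36 = \left(Y + o\right) + 36 = 36 + Y + o$)
$3427152 + G{\left(T{\left(16 \right)},453 \right)} = 3427152 + \left(36 + 453 + 2 \cdot 16 \frac{1}{2 + 16}\right) = 3427152 + \left(36 + 453 + 2 \cdot 16 \cdot \frac{1}{18}\right) = 3427152 + \left(36 + 453 + \frac{16}{9}\right) = 3427152 + \frac{4417}{9} = \frac{30848785}{9}$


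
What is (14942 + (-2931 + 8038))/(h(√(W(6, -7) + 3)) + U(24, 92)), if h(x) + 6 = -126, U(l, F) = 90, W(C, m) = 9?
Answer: -6683/14 ≈ -477.36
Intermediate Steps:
h(x) = -132 (h(x) = -6 - 126 = -132)
(14942 + (-2931 + 8038))/(h(√(W(6, -7) + 3)) + U(24, 92)) = (14942 + (-2931 + 8038))/(-132 + 90) = (14942 + 5107)/(-42) = 20049*(-1/42) = -6683/14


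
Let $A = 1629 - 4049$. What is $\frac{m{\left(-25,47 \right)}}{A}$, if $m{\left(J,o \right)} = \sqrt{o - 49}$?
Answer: $- \frac{i \sqrt{2}}{2420} \approx - 0.00058439 i$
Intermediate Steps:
$A = -2420$ ($A = 1629 - 4049 = -2420$)
$m{\left(J,o \right)} = \sqrt{-49 + o}$
$\frac{m{\left(-25,47 \right)}}{A} = \frac{\sqrt{-49 + 47}}{-2420} = \sqrt{-2} \left(- \frac{1}{2420}\right) = i \sqrt{2} \left(- \frac{1}{2420}\right) = - \frac{i \sqrt{2}}{2420}$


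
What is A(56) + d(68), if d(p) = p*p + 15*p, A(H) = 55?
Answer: 5699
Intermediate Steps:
d(p) = p**2 + 15*p
A(56) + d(68) = 55 + 68*(15 + 68) = 55 + 68*83 = 55 + 5644 = 5699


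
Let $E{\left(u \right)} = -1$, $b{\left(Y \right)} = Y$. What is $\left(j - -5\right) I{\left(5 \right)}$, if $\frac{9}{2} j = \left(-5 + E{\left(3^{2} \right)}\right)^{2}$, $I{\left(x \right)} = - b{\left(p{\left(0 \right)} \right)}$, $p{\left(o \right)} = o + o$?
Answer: $0$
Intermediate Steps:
$p{\left(o \right)} = 2 o$
$I{\left(x \right)} = 0$ ($I{\left(x \right)} = - 2 \cdot 0 = \left(-1\right) 0 = 0$)
$j = 8$ ($j = \frac{2 \left(-5 - 1\right)^{2}}{9} = \frac{2 \left(-6\right)^{2}}{9} = \frac{2}{9} \cdot 36 = 8$)
$\left(j - -5\right) I{\left(5 \right)} = \left(8 - -5\right) 0 = \left(8 + 5\right) 0 = 13 \cdot 0 = 0$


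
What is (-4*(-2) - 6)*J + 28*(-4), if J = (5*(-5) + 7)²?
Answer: 536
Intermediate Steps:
J = 324 (J = (-25 + 7)² = (-18)² = 324)
(-4*(-2) - 6)*J + 28*(-4) = (-4*(-2) - 6)*324 + 28*(-4) = (8 - 6)*324 - 112 = 2*324 - 112 = 648 - 112 = 536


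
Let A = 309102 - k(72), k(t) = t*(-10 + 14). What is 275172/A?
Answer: 45862/51469 ≈ 0.89106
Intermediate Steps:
k(t) = 4*t (k(t) = t*4 = 4*t)
A = 308814 (A = 309102 - 4*72 = 309102 - 1*288 = 309102 - 288 = 308814)
275172/A = 275172/308814 = 275172*(1/308814) = 45862/51469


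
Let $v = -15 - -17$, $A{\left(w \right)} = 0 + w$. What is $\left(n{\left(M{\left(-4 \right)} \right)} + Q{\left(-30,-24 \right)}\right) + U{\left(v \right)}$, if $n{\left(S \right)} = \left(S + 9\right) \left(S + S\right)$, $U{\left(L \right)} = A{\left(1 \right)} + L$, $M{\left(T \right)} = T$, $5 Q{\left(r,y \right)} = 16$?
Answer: $- \frac{169}{5} \approx -33.8$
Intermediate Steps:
$Q{\left(r,y \right)} = \frac{16}{5}$ ($Q{\left(r,y \right)} = \frac{1}{5} \cdot 16 = \frac{16}{5}$)
$A{\left(w \right)} = w$
$v = 2$ ($v = -15 + 17 = 2$)
$U{\left(L \right)} = 1 + L$
$n{\left(S \right)} = 2 S \left(9 + S\right)$ ($n{\left(S \right)} = \left(9 + S\right) 2 S = 2 S \left(9 + S\right)$)
$\left(n{\left(M{\left(-4 \right)} \right)} + Q{\left(-30,-24 \right)}\right) + U{\left(v \right)} = \left(2 \left(-4\right) \left(9 - 4\right) + \frac{16}{5}\right) + \left(1 + 2\right) = \left(2 \left(-4\right) 5 + \frac{16}{5}\right) + 3 = \left(-40 + \frac{16}{5}\right) + 3 = - \frac{184}{5} + 3 = - \frac{169}{5}$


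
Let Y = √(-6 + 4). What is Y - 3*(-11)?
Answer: 33 + I*√2 ≈ 33.0 + 1.4142*I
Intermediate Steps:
Y = I*√2 (Y = √(-2) = I*√2 ≈ 1.4142*I)
Y - 3*(-11) = I*√2 - 3*(-11) = I*√2 + 33 = 33 + I*√2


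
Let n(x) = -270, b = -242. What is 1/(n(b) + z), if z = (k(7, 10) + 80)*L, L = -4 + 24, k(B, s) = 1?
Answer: 1/1350 ≈ 0.00074074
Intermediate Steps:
L = 20
z = 1620 (z = (1 + 80)*20 = 81*20 = 1620)
1/(n(b) + z) = 1/(-270 + 1620) = 1/1350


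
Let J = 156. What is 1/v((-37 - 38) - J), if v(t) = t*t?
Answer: 1/53361 ≈ 1.8740e-5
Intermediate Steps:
v(t) = t²
1/v((-37 - 38) - J) = 1/(((-37 - 38) - 1*156)²) = 1/((-75 - 156)²) = 1/((-231)²) = 1/53361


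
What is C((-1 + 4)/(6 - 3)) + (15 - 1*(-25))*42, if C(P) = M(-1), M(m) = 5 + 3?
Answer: 1688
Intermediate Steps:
M(m) = 8
C(P) = 8
C((-1 + 4)/(6 - 3)) + (15 - 1*(-25))*42 = 8 + (15 - 1*(-25))*42 = 8 + (15 + 25)*42 = 8 + 40*42 = 8 + 1680 = 1688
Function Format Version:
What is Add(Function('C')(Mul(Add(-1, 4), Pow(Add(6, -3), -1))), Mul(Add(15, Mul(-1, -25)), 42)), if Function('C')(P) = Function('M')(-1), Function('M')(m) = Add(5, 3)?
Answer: 1688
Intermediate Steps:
Function('M')(m) = 8
Function('C')(P) = 8
Add(Function('C')(Mul(Add(-1, 4), Pow(Add(6, -3), -1))), Mul(Add(15, Mul(-1, -25)), 42)) = Add(8, Mul(Add(15, Mul(-1, -25)), 42)) = Add(8, Mul(Add(15, 25), 42)) = Add(8, Mul(40, 42)) = Add(8, 1680) = 1688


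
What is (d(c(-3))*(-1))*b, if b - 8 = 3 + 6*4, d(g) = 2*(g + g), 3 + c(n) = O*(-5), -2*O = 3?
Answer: -630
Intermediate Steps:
O = -3/2 (O = -½*3 = -3/2 ≈ -1.5000)
c(n) = 9/2 (c(n) = -3 - 3/2*(-5) = -3 + 15/2 = 9/2)
d(g) = 4*g (d(g) = 2*(2*g) = 4*g)
b = 35 (b = 8 + (3 + 6*4) = 8 + (3 + 24) = 8 + 27 = 35)
(d(c(-3))*(-1))*b = ((4*(9/2))*(-1))*35 = (18*(-1))*35 = -18*35 = -630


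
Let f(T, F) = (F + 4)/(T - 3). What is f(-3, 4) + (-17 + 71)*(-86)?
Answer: -13936/3 ≈ -4645.3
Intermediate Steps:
f(T, F) = (4 + F)/(-3 + T)
f(-3, 4) + (-17 + 71)*(-86) = (4 + 4)/(-3 - 3) + (-17 + 71)*(-86) = 8/(-6) + 54*(-86) = -⅙*8 - 4644 = -4/3 - 4644 = -13936/3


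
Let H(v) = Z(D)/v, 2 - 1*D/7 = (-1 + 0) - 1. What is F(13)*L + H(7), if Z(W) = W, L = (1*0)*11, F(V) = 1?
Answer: 4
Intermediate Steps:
D = 28 (D = 14 - 7*((-1 + 0) - 1) = 14 - 7*(-1 - 1) = 14 - 7*(-2) = 14 + 14 = 28)
L = 0 (L = 0*11 = 0)
H(v) = 28/v
F(13)*L + H(7) = 1*0 + 28/7 = 0 + 28*(⅐) = 0 + 4 = 4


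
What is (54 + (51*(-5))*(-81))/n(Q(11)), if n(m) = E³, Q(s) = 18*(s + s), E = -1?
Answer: -20709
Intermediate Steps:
Q(s) = 36*s (Q(s) = 18*(2*s) = 36*s)
n(m) = -1 (n(m) = (-1)³ = -1)
(54 + (51*(-5))*(-81))/n(Q(11)) = (54 + (51*(-5))*(-81))/(-1) = (54 - 255*(-81))*(-1) = (54 + 20655)*(-1) = 20709*(-1) = -20709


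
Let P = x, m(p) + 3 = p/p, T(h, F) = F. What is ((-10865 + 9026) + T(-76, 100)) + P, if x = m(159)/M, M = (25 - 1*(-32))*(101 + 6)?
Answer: -10606163/6099 ≈ -1739.0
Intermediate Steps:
M = 6099 (M = (25 + 32)*107 = 57*107 = 6099)
m(p) = -2 (m(p) = -3 + p/p = -3 + 1 = -2)
x = -2/6099 ≈ -0.00032792
P = -2/6099 ≈ -0.00032792
((-10865 + 9026) + T(-76, 100)) + P = ((-10865 + 9026) + 100) - 2/6099 = (-1839 + 100) - 2/6099 = -1739 - 2/6099 = -10606163/6099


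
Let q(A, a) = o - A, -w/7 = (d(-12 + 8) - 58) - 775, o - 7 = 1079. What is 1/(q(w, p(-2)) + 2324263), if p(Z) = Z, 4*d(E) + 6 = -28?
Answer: 2/4638917 ≈ 4.3114e-7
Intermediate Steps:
o = 1086 (o = 7 + 1079 = 1086)
d(E) = -17/2 (d(E) = -3/2 + (¼)*(-28) = -3/2 - 7 = -17/2)
w = 11781/2 (w = -7*((-17/2 - 58) - 775) = -7*(-133/2 - 775) = -7*(-1683/2) = 11781/2 ≈ 5890.5)
q(A, a) = 1086 - A
1/(q(w, p(-2)) + 2324263) = 1/((1086 - 1*11781/2) + 2324263) = 1/((1086 - 11781/2) + 2324263) = 1/(-9609/2 + 2324263) = 1/(4638917/2) = 2/4638917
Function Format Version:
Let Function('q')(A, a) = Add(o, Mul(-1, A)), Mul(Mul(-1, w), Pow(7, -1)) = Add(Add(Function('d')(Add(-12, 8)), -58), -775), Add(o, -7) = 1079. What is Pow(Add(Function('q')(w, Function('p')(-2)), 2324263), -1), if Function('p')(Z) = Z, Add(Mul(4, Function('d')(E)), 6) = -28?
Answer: Rational(2, 4638917) ≈ 4.3114e-7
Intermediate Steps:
o = 1086 (o = Add(7, 1079) = 1086)
Function('d')(E) = Rational(-17, 2) (Function('d')(E) = Add(Rational(-3, 2), Mul(Rational(1, 4), -28)) = Add(Rational(-3, 2), -7) = Rational(-17, 2))
w = Rational(11781, 2) (w = Mul(-7, Add(Add(Rational(-17, 2), -58), -775)) = Mul(-7, Add(Rational(-133, 2), -775)) = Mul(-7, Rational(-1683, 2)) = Rational(11781, 2) ≈ 5890.5)
Function('q')(A, a) = Add(1086, Mul(-1, A))
Pow(Add(Function('q')(w, Function('p')(-2)), 2324263), -1) = Pow(Add(Add(1086, Mul(-1, Rational(11781, 2))), 2324263), -1) = Pow(Add(Add(1086, Rational(-11781, 2)), 2324263), -1) = Pow(Add(Rational(-9609, 2), 2324263), -1) = Pow(Rational(4638917, 2), -1) = Rational(2, 4638917)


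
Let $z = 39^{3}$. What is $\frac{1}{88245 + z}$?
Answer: $\frac{1}{147564} \approx 6.7767 \cdot 10^{-6}$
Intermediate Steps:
$z = 59319$
$\frac{1}{88245 + z} = \frac{1}{88245 + 59319} = \frac{1}{147564}$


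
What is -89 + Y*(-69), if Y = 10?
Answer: -779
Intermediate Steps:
-89 + Y*(-69) = -89 + 10*(-69) = -89 - 690 = -779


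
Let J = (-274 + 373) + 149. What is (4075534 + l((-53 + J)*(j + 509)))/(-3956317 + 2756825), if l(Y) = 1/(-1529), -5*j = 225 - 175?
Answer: -6231491485/1834023268 ≈ -3.3977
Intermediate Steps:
j = -10 (j = -(225 - 175)/5 = -⅕*50 = -10)
J = 248 (J = 99 + 149 = 248)
l(Y) = -1/1529
(4075534 + l((-53 + J)*(j + 509)))/(-3956317 + 2756825) = (4075534 - 1/1529)/(-3956317 + 2756825) = (6231491485/1529)/(-1199492) = (6231491485/1529)*(-1/1199492) = -6231491485/1834023268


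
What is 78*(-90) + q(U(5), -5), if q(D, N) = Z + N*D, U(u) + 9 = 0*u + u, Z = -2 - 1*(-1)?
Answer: -7001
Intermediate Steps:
Z = -1 (Z = -2 + 1 = -1)
U(u) = -9 + u (U(u) = -9 + (0*u + u) = -9 + (0 + u) = -9 + u)
q(D, N) = -1 + D*N (q(D, N) = -1 + N*D = -1 + D*N)
78*(-90) + q(U(5), -5) = 78*(-90) + (-1 + (-9 + 5)*(-5)) = -7020 + (-1 - 4*(-5)) = -7020 + (-1 + 20) = -7020 + 19 = -7001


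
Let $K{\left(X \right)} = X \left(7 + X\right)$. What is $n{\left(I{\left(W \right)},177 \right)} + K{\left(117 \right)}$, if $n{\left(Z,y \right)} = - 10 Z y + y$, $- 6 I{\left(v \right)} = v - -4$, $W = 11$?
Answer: $19110$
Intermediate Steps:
$I{\left(v \right)} = - \frac{2}{3} - \frac{v}{6}$ ($I{\left(v \right)} = - \frac{v - -4}{6} = - \frac{v + 4}{6} = - \frac{4 + v}{6} = - \frac{2}{3} - \frac{v}{6}$)
$n{\left(Z,y \right)} = y - 10 Z y$ ($n{\left(Z,y \right)} = - 10 Z y + y = y - 10 Z y$)
$n{\left(I{\left(W \right)},177 \right)} + K{\left(117 \right)} = 177 \left(1 - 10 \left(- \frac{2}{3} - \frac{11}{6}\right)\right) + 117 \left(7 + 117\right) = 177 \left(1 - 10 \left(- \frac{2}{3} - \frac{11}{6}\right)\right) + 117 \cdot 124 = 177 \left(1 - -25\right) + 14508 = 177 \left(1 + 25\right) + 14508 = 177 \cdot 26 + 14508 = 4602 + 14508 = 19110$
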